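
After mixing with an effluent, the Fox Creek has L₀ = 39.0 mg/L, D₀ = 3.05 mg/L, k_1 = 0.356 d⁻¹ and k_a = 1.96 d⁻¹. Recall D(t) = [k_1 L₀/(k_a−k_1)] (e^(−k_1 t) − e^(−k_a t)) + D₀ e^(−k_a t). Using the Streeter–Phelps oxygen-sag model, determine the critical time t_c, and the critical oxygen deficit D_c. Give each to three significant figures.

t_c = [1/(k_a−k_1)] ln[(k_a/k_1)(1 − D₀(k_a−k_1)/(k_1 L₀))]
= [1/(1.96−0.356)] ln[(1.96/0.356)(1 − 3.05×1.604/(0.356×39.0))]
= (1/1.604) ln[5.506 × 0.6476] = 0.6234 × ln(3.566) = 0.6234 × 1.271 = 0.7926 d.
L(t_c) = L₀ e^(−k_1 t_c) = 39.0 × 0.7541 = 29.41 mg/L, and at the critical point k_a D_c = k_1 L, so D_c = (0.356/1.96) × 29.41 = 5.342 mg/L.

t_c ≈ 0.793 d; D_c ≈ 5.34 mg/L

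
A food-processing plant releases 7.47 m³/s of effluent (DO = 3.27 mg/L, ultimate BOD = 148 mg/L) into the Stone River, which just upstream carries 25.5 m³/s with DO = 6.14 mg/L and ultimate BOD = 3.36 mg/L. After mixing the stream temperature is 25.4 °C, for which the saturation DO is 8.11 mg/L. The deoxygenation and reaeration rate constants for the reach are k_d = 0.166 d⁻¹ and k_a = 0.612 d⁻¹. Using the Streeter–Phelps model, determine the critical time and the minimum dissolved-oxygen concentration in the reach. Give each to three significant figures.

Mixed DO = (25.5×6.14 + 7.47×3.27)/(25.5+7.47) = 181.0/32.97 = 5.490 mg/L.
Mixed L₀ = (25.5×3.36 + 7.47×148)/(32.97) = 1191/32.97 = 36.13 mg/L.
Initial deficit D₀ = C_s − DO₀ = 8.11 − 5.490 = 2.620 mg/L.
t_c = (1/0.4460) ln[(0.612/0.166)(1 − 2.620×0.4460/(0.166×36.13))] = 2.242 × ln(2.968) = 2.440 d.
D_c = (0.166/0.612) × 36.13 × e^(−0.166×2.440) = 0.2712 × 36.13 × 0.6670 = 6.537 mg/L.
Minimum DO = 8.11 − 6.537 = 1.573 mg/L.

t_c ≈ 2.44 d; minimum DO ≈ 1.57 mg/L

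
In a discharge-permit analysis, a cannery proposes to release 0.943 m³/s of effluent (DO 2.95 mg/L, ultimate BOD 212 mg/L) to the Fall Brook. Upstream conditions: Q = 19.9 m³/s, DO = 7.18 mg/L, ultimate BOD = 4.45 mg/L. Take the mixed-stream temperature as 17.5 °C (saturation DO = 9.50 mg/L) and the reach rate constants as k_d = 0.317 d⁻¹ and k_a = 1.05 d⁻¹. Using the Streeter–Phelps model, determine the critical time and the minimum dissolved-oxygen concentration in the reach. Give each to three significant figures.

t_c ≈ 0.892 d; minimum DO ≈ 6.35 mg/L

Mixed DO = (19.9×7.18 + 0.943×2.95)/(19.9+0.943) = 145.7/20.84 = 6.989 mg/L.
Mixed L₀ = (19.9×4.45 + 0.943×212)/(20.84) = 288.5/20.84 = 13.84 mg/L.
Initial deficit D₀ = C_s − DO₀ = 9.50 − 6.989 = 2.511 mg/L.
t_c = (1/0.7330) ln[(1.05/0.317)(1 − 2.511×0.7330/(0.317×13.84))] = 1.364 × ln(1.923) = 0.8917 d.
D_c = (0.317/1.05) × 13.84 × e^(−0.317×0.8917) = 0.3019 × 13.84 × 0.7538 = 3.150 mg/L.
Minimum DO = 9.50 − 3.150 = 6.350 mg/L.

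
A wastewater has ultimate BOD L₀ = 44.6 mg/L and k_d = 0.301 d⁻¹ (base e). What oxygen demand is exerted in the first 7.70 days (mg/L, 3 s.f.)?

y ≈ 40.2 mg/L

y_t = L₀(1 − e^(−k_d t)) = 44.6 × (1 − e^(−0.301×7.70))
= 44.6 × (1 − 0.09850) = 44.6 × 0.9015 = 40.21 mg/L.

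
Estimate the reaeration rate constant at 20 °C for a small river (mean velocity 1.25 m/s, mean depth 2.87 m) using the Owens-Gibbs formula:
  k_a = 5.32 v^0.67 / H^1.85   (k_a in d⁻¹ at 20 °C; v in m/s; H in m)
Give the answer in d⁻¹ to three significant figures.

k_a ≈ 0.879 d⁻¹

k_a = 5.32 × 1.25^0.67 / 2.87^1.85 = 5.32 × 1.161 / 7.032 = 0.8785 d⁻¹.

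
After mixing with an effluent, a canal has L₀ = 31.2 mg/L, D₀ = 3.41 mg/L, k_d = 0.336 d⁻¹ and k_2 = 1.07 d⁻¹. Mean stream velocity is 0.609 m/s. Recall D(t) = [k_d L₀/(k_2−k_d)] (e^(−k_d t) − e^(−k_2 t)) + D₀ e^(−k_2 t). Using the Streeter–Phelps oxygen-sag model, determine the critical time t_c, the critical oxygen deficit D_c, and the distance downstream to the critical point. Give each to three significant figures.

At the critical point dD/dt = 0, so k_d L₀ e^(−k_d t) = k_2 D. Substituting D(t) from the Streeter–Phelps equation and solving for t gives
t_c = ln[(k_2/k_d)(1 − D₀(k_2−k_d)/(k_d L₀))] / (k_2−k_d).
Here k_2−k_d = 0.7340 d⁻¹ and 1 − D₀(k_2−k_d)/(k_d L₀) = 1 − 3.41×0.7340/(0.336×31.2) = 0.7612, so
t_c = ln(3.185 × 0.7612) / 0.7340 = 0.8855 / 0.7340 = 1.206 d.
D_c = (k_d/k_2) L₀ e^(−k_d t_c) = (0.336/1.07) × 31.2 × e^(−0.336×1.206) = 0.3140 × 31.2 × 0.6667 = 6.532 mg/L.
x_c = v t_c = 0.609 m/s × 1.206 d × 86400 s/d = 63480 m ≈ 63.5 km.

t_c ≈ 1.21 d; D_c ≈ 6.53 mg/L; x_c ≈ 63.5 km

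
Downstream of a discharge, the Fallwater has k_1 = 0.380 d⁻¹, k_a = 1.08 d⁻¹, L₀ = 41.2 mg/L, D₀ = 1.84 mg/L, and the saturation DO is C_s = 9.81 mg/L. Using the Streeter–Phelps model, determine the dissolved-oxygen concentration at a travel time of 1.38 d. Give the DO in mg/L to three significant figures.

DO ≈ 1.20 mg/L

k_1 L₀/(k_a−k_1) = 0.380×41.2/(1.08−0.380) = 15.66/0.7000 = 22.37 mg/L.
e^(−k_1 t) = e^(−0.380×1.380) = 0.5919; e^(−k_a t) = e^(−1.08×1.380) = 0.2253.
D = 22.37 × (0.5919 − 0.2253) + 1.84 × 0.2253 = 8.200 + 0.4145 = 8.614 mg/L.
DO = C_s − D = 9.81 − 8.614 = 1.196 mg/L.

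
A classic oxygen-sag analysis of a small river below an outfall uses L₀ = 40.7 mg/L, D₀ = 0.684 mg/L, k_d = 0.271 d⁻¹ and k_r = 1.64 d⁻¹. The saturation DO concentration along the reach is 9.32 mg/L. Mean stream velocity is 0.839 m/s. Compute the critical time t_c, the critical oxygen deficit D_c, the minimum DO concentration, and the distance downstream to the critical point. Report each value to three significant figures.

t_c ≈ 1.25 d; D_c ≈ 4.79 mg/L; min DO ≈ 4.53 mg/L; x_c ≈ 90.6 km

At the critical point dD/dt = 0, so k_d L₀ e^(−k_d t) = k_r D. Substituting D(t) from the Streeter–Phelps equation and solving for t gives
t_c = ln[(k_r/k_d)(1 − D₀(k_r−k_d)/(k_d L₀))] / (k_r−k_d).
Here k_r−k_d = 1.369 d⁻¹ and 1 − D₀(k_r−k_d)/(k_d L₀) = 1 − 0.684×1.369/(0.271×40.7) = 0.9151, so
t_c = ln(6.052 × 0.9151) / 1.369 = 1.712 / 1.369 = 1.250 d.
D_c = (k_d/k_r) L₀ e^(−k_d t_c) = (0.271/1.64) × 40.7 × e^(−0.271×1.250) = 0.1652 × 40.7 × 0.7126 = 4.793 mg/L.
Minimum DO = C_s − D_c = 9.32 − 4.793 = 4.527 mg/L.
x_c = v t_c = 0.839 m/s × 1.250 d × 86400 s/d = 90630 m ≈ 90.6 km.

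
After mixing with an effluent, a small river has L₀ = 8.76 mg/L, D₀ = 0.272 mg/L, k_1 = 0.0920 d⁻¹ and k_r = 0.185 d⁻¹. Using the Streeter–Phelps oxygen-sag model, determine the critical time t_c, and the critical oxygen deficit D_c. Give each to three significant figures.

At the critical point dD/dt = 0, so k_1 L₀ e^(−k_1 t) = k_r D. Substituting D(t) from the Streeter–Phelps equation and solving for t gives
t_c = ln[(k_r/k_1)(1 − D₀(k_r−k_1)/(k_1 L₀))] / (k_r−k_1).
Here k_r−k_1 = 0.09300 d⁻¹ and 1 − D₀(k_r−k_1)/(k_1 L₀) = 1 − 0.272×0.09300/(0.0920×8.76) = 0.9686, so
t_c = ln(2.011 × 0.9686) / 0.09300 = 0.6667 / 0.09300 = 7.169 d.
D_c = (k_1/k_r) L₀ e^(−k_1 t_c) = (0.0920/0.185) × 8.76 × e^(−0.0920×7.169) = 0.4973 × 8.76 × 0.5171 = 2.253 mg/L.

t_c ≈ 7.17 d; D_c ≈ 2.25 mg/L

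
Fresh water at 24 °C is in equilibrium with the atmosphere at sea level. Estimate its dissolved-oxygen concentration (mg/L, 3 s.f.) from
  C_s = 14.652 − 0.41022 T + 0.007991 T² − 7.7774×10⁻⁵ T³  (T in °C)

C_s ≈ 8.33 mg/L

C_s = 14.652 − 0.41022×24 + 0.007991×24² − 7.7774×10⁻⁵×24³ = 8.334 mg/L.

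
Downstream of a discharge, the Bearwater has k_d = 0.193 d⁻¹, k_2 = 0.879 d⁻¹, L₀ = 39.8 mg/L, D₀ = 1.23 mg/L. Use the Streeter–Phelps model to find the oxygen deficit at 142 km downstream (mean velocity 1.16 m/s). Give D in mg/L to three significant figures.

D ≈ 5.65 mg/L

Travel time t = x/v = 142 km / (1.16 m/s) = 142000 m / 1.16 m/s = 122400 s = 1.417 d.
k_d L₀/(k_2−k_d) = 0.193×39.8/(0.879−0.193) = 7.681/0.6860 = 11.20 mg/L.
e^(−k_d t) = e^(−0.193×1.417) = 0.7608; e^(−k_2 t) = e^(−0.879×1.417) = 0.2878.
D = 11.20 × (0.7608 − 0.2878) + 1.23 × 0.2878 = 5.296 + 0.3540 = 5.650 mg/L.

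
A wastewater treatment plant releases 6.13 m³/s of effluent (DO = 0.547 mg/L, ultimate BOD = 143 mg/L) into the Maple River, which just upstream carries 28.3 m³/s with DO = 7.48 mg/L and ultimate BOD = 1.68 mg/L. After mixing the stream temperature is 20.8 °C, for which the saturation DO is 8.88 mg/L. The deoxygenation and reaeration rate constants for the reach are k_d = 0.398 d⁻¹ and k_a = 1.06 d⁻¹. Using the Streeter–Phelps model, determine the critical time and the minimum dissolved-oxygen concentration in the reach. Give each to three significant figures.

t_c ≈ 1.21 d; minimum DO ≈ 2.65 mg/L

Mixed DO = (28.3×7.48 + 6.13×0.547)/(28.3+6.13) = 215.0/34.43 = 6.246 mg/L.
Mixed L₀ = (28.3×1.68 + 6.13×143)/(34.43) = 924.1/34.43 = 26.84 mg/L.
Initial deficit D₀ = C_s − DO₀ = 8.88 − 6.246 = 2.634 mg/L.
t_c = (1/0.6620) ln[(1.06/0.398)(1 − 2.634×0.6620/(0.398×26.84))] = 1.511 × ln(2.229) = 1.210 d.
D_c = (0.398/1.06) × 26.84 × e^(−0.398×1.210) = 0.3755 × 26.84 × 0.6177 = 6.225 mg/L.
Minimum DO = 8.88 − 6.225 = 2.655 mg/L.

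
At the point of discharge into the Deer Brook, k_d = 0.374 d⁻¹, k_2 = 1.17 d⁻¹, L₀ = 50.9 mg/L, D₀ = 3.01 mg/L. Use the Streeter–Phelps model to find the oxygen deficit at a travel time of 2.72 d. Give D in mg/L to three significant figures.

D ≈ 7.78 mg/L

k_d L₀/(k_2−k_d) = 0.374×50.9/(1.17−0.374) = 19.04/0.7960 = 23.92 mg/L.
e^(−k_d t) = e^(−0.374×2.720) = 0.3616; e^(−k_2 t) = e^(−1.17×2.720) = 0.04149.
D = 23.92 × (0.3616 − 0.04149) + 3.01 × 0.04149 = 7.655 + 0.1249 = 7.780 mg/L.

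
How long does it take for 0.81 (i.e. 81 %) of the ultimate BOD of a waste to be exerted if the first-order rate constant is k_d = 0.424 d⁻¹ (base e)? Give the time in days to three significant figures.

y/L₀ = 1 − e^(−k_d t) = 0.81 ⇒ e^(−k_d t) = 0.190
t = −ln(0.190) / 0.424 = 1.661 / 0.424 = 3.917 d.

t ≈ 3.92 d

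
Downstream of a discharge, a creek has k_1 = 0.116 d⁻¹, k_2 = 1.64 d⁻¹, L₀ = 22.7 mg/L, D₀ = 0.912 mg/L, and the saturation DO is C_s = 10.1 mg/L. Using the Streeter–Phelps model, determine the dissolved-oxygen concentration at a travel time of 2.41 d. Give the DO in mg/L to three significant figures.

k_1 L₀/(k_2−k_1) = 0.116×22.7/(1.64−0.116) = 2.633/1.524 = 1.728 mg/L.
e^(−k_1 t) = e^(−0.116×2.410) = 0.7561; e^(−k_2 t) = e^(−1.64×2.410) = 0.01921.
D = 1.728 × (0.7561 − 0.01921) + 0.912 × 0.01921 = 1.273 + 0.01752 = 1.291 mg/L.
DO = C_s − D = 10.1 − 1.291 = 8.809 mg/L.

DO ≈ 8.81 mg/L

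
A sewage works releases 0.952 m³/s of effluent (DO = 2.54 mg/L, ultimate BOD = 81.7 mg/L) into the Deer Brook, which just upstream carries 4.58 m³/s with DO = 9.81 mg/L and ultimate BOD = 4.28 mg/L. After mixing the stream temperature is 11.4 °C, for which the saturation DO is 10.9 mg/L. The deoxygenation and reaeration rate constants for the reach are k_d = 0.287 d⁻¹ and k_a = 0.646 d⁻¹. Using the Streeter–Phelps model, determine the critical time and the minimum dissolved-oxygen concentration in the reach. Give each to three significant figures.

Mixed DO = (4.58×9.81 + 0.952×2.54)/(4.58+0.952) = 47.35/5.532 = 8.559 mg/L.
Mixed L₀ = (4.58×4.28 + 0.952×81.7)/(5.532) = 97.38/5.532 = 17.60 mg/L.
Initial deficit D₀ = C_s − DO₀ = 10.9 − 8.559 = 2.341 mg/L.
t_c = (1/0.3590) ln[(0.646/0.287)(1 − 2.341×0.3590/(0.287×17.60))] = 2.786 × ln(1.876) = 1.753 d.
D_c = (0.287/0.646) × 17.60 × e^(−0.287×1.753) = 0.4443 × 17.60 × 0.6046 = 4.729 mg/L.
Minimum DO = 10.9 − 4.729 = 6.171 mg/L.

t_c ≈ 1.75 d; minimum DO ≈ 6.17 mg/L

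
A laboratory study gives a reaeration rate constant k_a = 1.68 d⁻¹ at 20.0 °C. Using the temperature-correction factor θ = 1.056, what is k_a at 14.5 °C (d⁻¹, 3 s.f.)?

k_a(T₂) = k_a(T₁) · θ^(T₂−T₁) = 1.68 × 1.056^(14.5−20.0)
= 1.68 × 1.056^-5.50 = 1.68 × 0.7411 = 1.245 d⁻¹.

k_a ≈ 1.24 d⁻¹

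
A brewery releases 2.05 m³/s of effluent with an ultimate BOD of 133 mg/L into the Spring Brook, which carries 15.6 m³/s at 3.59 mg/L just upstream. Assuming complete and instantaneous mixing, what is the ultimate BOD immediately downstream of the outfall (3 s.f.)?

Flow-weighted mixing: C = (Q_r C_r + Q_w C_w)/(Q_r + Q_w)
= (15.6×3.59 + 2.05×133)/(15.6 + 2.05) = 328.7/17.65 = 18.62 mg/L.

18.6 mg/L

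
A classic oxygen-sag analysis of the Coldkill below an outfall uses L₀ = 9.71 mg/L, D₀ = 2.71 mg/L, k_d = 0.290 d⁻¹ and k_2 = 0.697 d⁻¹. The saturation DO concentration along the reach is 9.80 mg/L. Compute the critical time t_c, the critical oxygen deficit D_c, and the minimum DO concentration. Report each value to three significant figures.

At the critical point dD/dt = 0, so k_d L₀ e^(−k_d t) = k_2 D. Substituting D(t) from the Streeter–Phelps equation and solving for t gives
t_c = ln[(k_2/k_d)(1 − D₀(k_2−k_d)/(k_d L₀))] / (k_2−k_d).
Here k_2−k_d = 0.4070 d⁻¹ and 1 − D₀(k_2−k_d)/(k_d L₀) = 1 − 2.71×0.4070/(0.290×9.71) = 0.6083, so
t_c = ln(2.403 × 0.6083) / 0.4070 = 0.3798 / 0.4070 = 0.9332 d.
L(t_c) = L₀ e^(−k_d t_c) = 9.71 × 0.7629 = 7.408 mg/L, and at the critical point k_2 D_c = k_d L, so D_c = (0.290/0.697) × 7.408 = 3.082 mg/L.
Minimum DO = C_s − D_c = 9.80 − 3.082 = 6.718 mg/L.

t_c ≈ 0.933 d; D_c ≈ 3.08 mg/L; min DO ≈ 6.72 mg/L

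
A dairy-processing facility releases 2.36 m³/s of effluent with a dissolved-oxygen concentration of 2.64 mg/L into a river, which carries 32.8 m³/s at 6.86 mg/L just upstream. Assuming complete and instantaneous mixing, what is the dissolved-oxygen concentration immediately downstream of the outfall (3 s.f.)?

6.58 mg/L

Flow-weighted mixing: C = (Q_r C_r + Q_w C_w)/(Q_r + Q_w)
= (32.8×6.86 + 2.36×2.64)/(32.8 + 2.36) = 231.2/35.16 = 6.577 mg/L.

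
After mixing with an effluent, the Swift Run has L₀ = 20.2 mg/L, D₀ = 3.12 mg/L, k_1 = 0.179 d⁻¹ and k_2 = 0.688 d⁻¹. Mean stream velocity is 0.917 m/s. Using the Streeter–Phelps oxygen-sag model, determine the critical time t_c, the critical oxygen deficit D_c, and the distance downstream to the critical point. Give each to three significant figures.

t_c ≈ 1.51 d; D_c ≈ 4.01 mg/L; x_c ≈ 120 km

With k_2/k_1 = 3.844 and 1 − D₀(k_2−k_1)/(k_1 L₀) = 0.5608,
t_c = ln(3.844 × 0.5608) / (0.688 − 0.179) = ln(2.155) / 0.5090 = 0.7680/0.5090 = 1.509 d.
L(t_c) = L₀ e^(−k_1 t_c) = 20.2 × 0.7633 = 15.42 mg/L, and at the critical point k_2 D_c = k_1 L, so D_c = (0.179/0.688) × 15.42 = 4.012 mg/L.
x_c = v t_c = 0.917 m/s × 1.509 d × 86400 s/d = 119500 m ≈ 120 km.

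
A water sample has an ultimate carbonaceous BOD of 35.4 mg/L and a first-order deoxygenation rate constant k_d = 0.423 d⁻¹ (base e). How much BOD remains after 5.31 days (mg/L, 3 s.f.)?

L_t = L₀ e^(−k_d t) = 35.4 × e^(−0.423×5.31) = 35.4 × 0.1058 = 3.746 mg/L.

L ≈ 3.75 mg/L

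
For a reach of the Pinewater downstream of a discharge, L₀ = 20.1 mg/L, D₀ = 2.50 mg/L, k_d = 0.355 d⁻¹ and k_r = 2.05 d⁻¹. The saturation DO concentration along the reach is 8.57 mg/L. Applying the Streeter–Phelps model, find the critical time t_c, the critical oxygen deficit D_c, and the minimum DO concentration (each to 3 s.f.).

t_c = [1/(k_r−k_d)] ln[(k_r/k_d)(1 − D₀(k_r−k_d)/(k_d L₀))]
= [1/(2.05−0.355)] ln[(2.05/0.355)(1 − 2.50×1.695/(0.355×20.1))]
= (1/1.695) ln[5.775 × 0.4061] = 0.5900 × ln(2.345) = 0.5900 × 0.8524 = 0.5029 d.
D_c = (k_d/k_r) L₀ e^(−k_d t_c) = (0.355/2.05) × 20.1 × e^(−0.355×0.5029) = 0.1732 × 20.1 × 0.8365 = 2.912 mg/L.
Minimum DO = C_s − D_c = 8.57 − 2.912 = 5.658 mg/L.

t_c ≈ 0.503 d; D_c ≈ 2.91 mg/L; min DO ≈ 5.66 mg/L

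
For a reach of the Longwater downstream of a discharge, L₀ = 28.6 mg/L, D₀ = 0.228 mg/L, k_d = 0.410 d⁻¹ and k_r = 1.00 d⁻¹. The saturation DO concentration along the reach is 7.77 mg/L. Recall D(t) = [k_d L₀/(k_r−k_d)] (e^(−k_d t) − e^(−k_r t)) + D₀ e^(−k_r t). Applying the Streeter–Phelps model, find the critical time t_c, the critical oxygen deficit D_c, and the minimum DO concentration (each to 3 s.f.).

t_c ≈ 1.49 d; D_c ≈ 6.36 mg/L; min DO ≈ 1.41 mg/L

t_c = [1/(k_r−k_d)] ln[(k_r/k_d)(1 − D₀(k_r−k_d)/(k_d L₀))]
= [1/(1.00−0.410)] ln[(1.00/0.410)(1 − 0.228×0.5900/(0.410×28.6))]
= (1/0.5900) ln[2.439 × 0.9885] = 1.695 × ln(2.411) = 1.695 × 0.8801 = 1.492 d.
D_c = (k_d/k_r) L₀ e^(−k_d t_c) = (0.410/1.00) × 28.6 × e^(−0.410×1.492) = 0.4100 × 28.6 × 0.5425 = 6.361 mg/L.
Minimum DO = C_s − D_c = 7.77 − 6.361 = 1.409 mg/L.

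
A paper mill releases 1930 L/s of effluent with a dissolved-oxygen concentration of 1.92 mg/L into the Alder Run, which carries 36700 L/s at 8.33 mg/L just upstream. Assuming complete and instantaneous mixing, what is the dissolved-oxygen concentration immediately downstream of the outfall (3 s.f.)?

8.01 mg/L

Flow-weighted mixing: C = (Q_r C_r + Q_w C_w)/(Q_r + Q_w)
= (36700×8.33 + 1930×1.92)/(36700 + 1930) = 309400/38630 = 8.010 mg/L.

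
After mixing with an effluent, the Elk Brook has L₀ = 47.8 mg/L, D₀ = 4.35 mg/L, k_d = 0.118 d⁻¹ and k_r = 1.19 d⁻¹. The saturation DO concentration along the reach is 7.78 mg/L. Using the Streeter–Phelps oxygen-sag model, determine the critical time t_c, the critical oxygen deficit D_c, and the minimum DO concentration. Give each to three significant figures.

t_c ≈ 0.521 d; D_c ≈ 4.46 mg/L; min DO ≈ 3.32 mg/L

At the critical point dD/dt = 0, so k_d L₀ e^(−k_d t) = k_r D. Substituting D(t) from the Streeter–Phelps equation and solving for t gives
t_c = ln[(k_r/k_d)(1 − D₀(k_r−k_d)/(k_d L₀))] / (k_r−k_d).
Here k_r−k_d = 1.072 d⁻¹ and 1 − D₀(k_r−k_d)/(k_d L₀) = 1 − 4.35×1.072/(0.118×47.8) = 0.1733, so
t_c = ln(10.08 × 0.1733) / 1.072 = 0.5580 / 1.072 = 0.5205 d.
L(t_c) = L₀ e^(−k_d t_c) = 47.8 × 0.9404 = 44.95 mg/L, and at the critical point k_r D_c = k_d L, so D_c = (0.118/1.19) × 44.95 = 4.457 mg/L.
Minimum DO = C_s − D_c = 7.78 − 4.457 = 3.323 mg/L.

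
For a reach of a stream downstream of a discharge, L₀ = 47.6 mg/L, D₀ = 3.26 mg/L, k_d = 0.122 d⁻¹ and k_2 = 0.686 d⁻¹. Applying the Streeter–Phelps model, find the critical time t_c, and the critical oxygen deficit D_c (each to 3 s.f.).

At the critical point dD/dt = 0, so k_d L₀ e^(−k_d t) = k_2 D. Substituting D(t) from the Streeter–Phelps equation and solving for t gives
t_c = ln[(k_2/k_d)(1 − D₀(k_2−k_d)/(k_d L₀))] / (k_2−k_d).
Here k_2−k_d = 0.5640 d⁻¹ and 1 − D₀(k_2−k_d)/(k_d L₀) = 1 − 3.26×0.5640/(0.122×47.6) = 0.6834, so
t_c = ln(5.623 × 0.6834) / 0.5640 = 1.346 / 0.5640 = 2.387 d.
D_c = (k_d/k_2) L₀ e^(−k_d t_c) = (0.122/0.686) × 47.6 × e^(−0.122×2.387) = 0.1778 × 47.6 × 0.7474 = 6.327 mg/L.

t_c ≈ 2.39 d; D_c ≈ 6.33 mg/L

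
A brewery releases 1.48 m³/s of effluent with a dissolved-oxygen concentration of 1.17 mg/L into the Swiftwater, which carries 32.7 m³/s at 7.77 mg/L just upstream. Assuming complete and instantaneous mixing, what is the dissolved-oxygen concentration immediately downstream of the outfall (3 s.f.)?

7.48 mg/L

Flow-weighted mixing: C = (Q_r C_r + Q_w C_w)/(Q_r + Q_w)
= (32.7×7.77 + 1.48×1.17)/(32.7 + 1.48) = 255.8/34.18 = 7.484 mg/L.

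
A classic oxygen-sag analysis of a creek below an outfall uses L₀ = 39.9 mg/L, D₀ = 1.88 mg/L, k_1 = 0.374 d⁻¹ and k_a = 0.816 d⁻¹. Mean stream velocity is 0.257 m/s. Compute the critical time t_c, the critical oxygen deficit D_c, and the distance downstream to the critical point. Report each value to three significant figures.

t_c ≈ 1.64 d; D_c ≈ 9.92 mg/L; x_c ≈ 36.3 km

At the critical point dD/dt = 0, so k_1 L₀ e^(−k_1 t) = k_a D. Substituting D(t) from the Streeter–Phelps equation and solving for t gives
t_c = ln[(k_a/k_1)(1 − D₀(k_a−k_1)/(k_1 L₀))] / (k_a−k_1).
Here k_a−k_1 = 0.4420 d⁻¹ and 1 − D₀(k_a−k_1)/(k_1 L₀) = 1 − 1.88×0.4420/(0.374×39.9) = 0.9443, so
t_c = ln(2.182 × 0.9443) / 0.4420 = 0.7229 / 0.4420 = 1.635 d.
D_c = (k_1/k_a) L₀ e^(−k_1 t_c) = (0.374/0.816) × 39.9 × e^(−0.374×1.635) = 0.4583 × 39.9 × 0.5425 = 9.920 mg/L.
x_c = v t_c = 0.257 m/s × 1.635 d × 86400 s/d = 36310 m ≈ 36.3 km.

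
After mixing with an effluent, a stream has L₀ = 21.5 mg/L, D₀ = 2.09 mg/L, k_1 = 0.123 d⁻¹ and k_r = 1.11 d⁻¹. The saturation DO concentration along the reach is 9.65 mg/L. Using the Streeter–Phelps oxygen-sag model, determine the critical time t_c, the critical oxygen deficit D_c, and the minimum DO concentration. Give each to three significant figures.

With k_r/k_1 = 9.024 and 1 − D₀(k_r−k_1)/(k_1 L₀) = 0.2200,
t_c = ln(9.024 × 0.2200) / (1.11 − 0.123) = ln(1.985) / 0.9870 = 0.6856/0.9870 = 0.6946 d.
D_c = (k_1/k_r) L₀ e^(−k_1 t_c) = (0.123/1.11) × 21.5 × e^(−0.123×0.6946) = 0.1108 × 21.5 × 0.9181 = 2.187 mg/L.
Minimum DO = C_s − D_c = 9.65 − 2.187 = 7.463 mg/L.

t_c ≈ 0.695 d; D_c ≈ 2.19 mg/L; min DO ≈ 7.46 mg/L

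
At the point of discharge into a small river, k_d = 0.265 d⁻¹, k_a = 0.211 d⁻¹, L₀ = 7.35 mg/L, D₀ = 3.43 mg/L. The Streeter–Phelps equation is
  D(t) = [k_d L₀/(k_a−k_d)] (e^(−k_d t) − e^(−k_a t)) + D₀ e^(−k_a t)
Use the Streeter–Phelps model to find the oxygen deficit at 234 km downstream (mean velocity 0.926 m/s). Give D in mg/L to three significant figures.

D ≈ 4.69 mg/L

Travel time t = x/v = 234 km / (0.926 m/s) = 234000 m / 0.926 m/s = 252700 s = 2.925 d.
k_d L₀/(k_a−k_d) = 0.265×7.35/(0.211−0.265) = 1.948/-0.05400 = -36.07 mg/L.
e^(−k_d t) = e^(−0.265×2.925) = 0.4607; e^(−k_a t) = e^(−0.211×2.925) = 0.5395.
D = -36.07 × (0.4607 − 0.5395) + 3.43 × 0.5395 = 2.843 + 1.850 = 4.693 mg/L.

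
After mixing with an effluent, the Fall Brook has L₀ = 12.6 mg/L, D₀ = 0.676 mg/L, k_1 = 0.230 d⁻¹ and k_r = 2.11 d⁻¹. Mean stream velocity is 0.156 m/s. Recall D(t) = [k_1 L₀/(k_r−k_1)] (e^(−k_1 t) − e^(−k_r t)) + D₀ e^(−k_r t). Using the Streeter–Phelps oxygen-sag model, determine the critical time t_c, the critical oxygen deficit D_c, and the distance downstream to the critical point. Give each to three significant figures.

At the critical point dD/dt = 0, so k_1 L₀ e^(−k_1 t) = k_r D. Substituting D(t) from the Streeter–Phelps equation and solving for t gives
t_c = ln[(k_r/k_1)(1 − D₀(k_r−k_1)/(k_1 L₀))] / (k_r−k_1).
Here k_r−k_1 = 1.880 d⁻¹ and 1 − D₀(k_r−k_1)/(k_1 L₀) = 1 − 0.676×1.880/(0.230×12.6) = 0.5615, so
t_c = ln(9.174 × 0.5615) / 1.880 = 1.639 / 1.880 = 0.8719 d.
L(t_c) = L₀ e^(−k_1 t_c) = 12.6 × 0.8183 = 10.31 mg/L, and at the critical point k_r D_c = k_1 L, so D_c = (0.230/2.11) × 10.31 = 1.124 mg/L.
x_c = v t_c = 0.156 m/s × 0.8719 d × 86400 s/d = 11750 m ≈ 11.8 km.

t_c ≈ 0.872 d; D_c ≈ 1.12 mg/L; x_c ≈ 11.8 km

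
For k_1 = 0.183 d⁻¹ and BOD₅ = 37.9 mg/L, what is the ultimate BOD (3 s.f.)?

L₀ ≈ 63.2 mg/L

BOD₅ = L₀(1 − e^(−5k_1)) ⇒ L₀ = BOD₅ / (1 − e^(−5×0.183))
= 37.9 / (1 − 0.4005) = 37.9 / 0.5995 = 63.22 mg/L.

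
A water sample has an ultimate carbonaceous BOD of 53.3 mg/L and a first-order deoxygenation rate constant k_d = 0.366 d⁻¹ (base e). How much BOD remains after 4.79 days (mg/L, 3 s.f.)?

L_t = L₀ e^(−k_d t) = 53.3 × e^(−0.366×4.79) = 53.3 × 0.1732 = 9.233 mg/L.

L ≈ 9.23 mg/L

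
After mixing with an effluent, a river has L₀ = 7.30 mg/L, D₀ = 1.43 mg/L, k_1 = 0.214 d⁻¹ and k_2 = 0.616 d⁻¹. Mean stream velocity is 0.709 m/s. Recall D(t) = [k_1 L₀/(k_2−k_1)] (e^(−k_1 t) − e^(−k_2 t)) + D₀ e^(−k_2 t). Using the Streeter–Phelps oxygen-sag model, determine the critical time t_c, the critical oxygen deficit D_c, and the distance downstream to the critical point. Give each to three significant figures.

t_c ≈ 1.49 d; D_c ≈ 1.84 mg/L; x_c ≈ 91.2 km

With k_2/k_1 = 2.879 and 1 − D₀(k_2−k_1)/(k_1 L₀) = 0.6320,
t_c = ln(2.879 × 0.6320) / (0.616 − 0.214) = ln(1.819) / 0.4020 = 0.5984/0.4020 = 1.489 d.
D_c = (k_1/k_2) L₀ e^(−k_1 t_c) = (0.214/0.616) × 7.30 × e^(−0.214×1.489) = 0.3474 × 7.30 × 0.7272 = 1.844 mg/L.
x_c = v t_c = 0.709 m/s × 1.489 d × 86400 s/d = 91190 m ≈ 91.2 km.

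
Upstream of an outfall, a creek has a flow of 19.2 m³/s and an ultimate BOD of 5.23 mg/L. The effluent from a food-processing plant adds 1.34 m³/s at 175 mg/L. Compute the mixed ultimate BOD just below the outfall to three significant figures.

16.3 mg/L

Flow-weighted mixing: C = (Q_r C_r + Q_w C_w)/(Q_r + Q_w)
= (19.2×5.23 + 1.34×175)/(19.2 + 1.34) = 334.9/20.54 = 16.31 mg/L.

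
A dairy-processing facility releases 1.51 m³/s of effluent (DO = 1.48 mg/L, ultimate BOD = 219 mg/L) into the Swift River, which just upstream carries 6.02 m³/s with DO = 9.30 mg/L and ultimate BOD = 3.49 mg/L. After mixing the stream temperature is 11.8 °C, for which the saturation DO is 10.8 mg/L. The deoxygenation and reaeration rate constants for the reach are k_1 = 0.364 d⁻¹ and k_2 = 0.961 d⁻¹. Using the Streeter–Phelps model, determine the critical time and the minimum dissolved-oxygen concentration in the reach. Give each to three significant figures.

t_c ≈ 1.44 d; minimum DO ≈ 0.308 mg/L

Mixed DO = (6.02×9.30 + 1.51×1.48)/(6.02+1.51) = 58.22/7.530 = 7.732 mg/L.
Mixed L₀ = (6.02×3.49 + 1.51×219)/(7.530) = 351.7/7.530 = 46.71 mg/L.
Initial deficit D₀ = C_s − DO₀ = 10.8 − 7.732 = 3.068 mg/L.
t_c = (1/0.5970) ln[(0.961/0.364)(1 − 3.068×0.5970/(0.364×46.71))] = 1.675 × ln(2.356) = 1.435 d.
D_c = (0.364/0.961) × 46.71 × e^(−0.364×1.435) = 0.3788 × 46.71 × 0.5931 = 10.49 mg/L.
Minimum DO = 10.8 − 10.49 = 0.3077 mg/L.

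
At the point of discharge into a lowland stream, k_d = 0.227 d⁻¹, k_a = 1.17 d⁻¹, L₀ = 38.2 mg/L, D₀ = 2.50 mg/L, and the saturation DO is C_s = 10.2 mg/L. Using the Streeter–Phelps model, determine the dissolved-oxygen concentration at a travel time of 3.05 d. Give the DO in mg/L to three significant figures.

DO ≈ 5.79 mg/L

k_d L₀/(k_a−k_d) = 0.227×38.2/(1.17−0.227) = 8.671/0.9430 = 9.196 mg/L.
e^(−k_d t) = e^(−0.227×3.050) = 0.5004; e^(−k_a t) = e^(−1.17×3.050) = 0.02820.
D = 9.196 × (0.5004 − 0.02820) + 2.50 × 0.02820 = 4.342 + 0.07050 = 4.413 mg/L.
DO = C_s − D = 10.2 − 4.413 = 5.787 mg/L.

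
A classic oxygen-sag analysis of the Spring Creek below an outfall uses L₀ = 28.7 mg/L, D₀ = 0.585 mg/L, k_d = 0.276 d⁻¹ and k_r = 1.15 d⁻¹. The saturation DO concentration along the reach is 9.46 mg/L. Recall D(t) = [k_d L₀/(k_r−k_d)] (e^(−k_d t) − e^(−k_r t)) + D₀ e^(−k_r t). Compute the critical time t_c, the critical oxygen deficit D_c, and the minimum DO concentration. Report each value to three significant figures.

t_c ≈ 1.56 d; D_c ≈ 4.48 mg/L; min DO ≈ 4.98 mg/L

t_c = [1/(k_r−k_d)] ln[(k_r/k_d)(1 − D₀(k_r−k_d)/(k_d L₀))]
= [1/(1.15−0.276)] ln[(1.15/0.276)(1 − 0.585×0.8740/(0.276×28.7))]
= (1/0.8740) ln[4.167 × 0.9355] = 1.144 × ln(3.898) = 1.144 × 1.360 = 1.557 d.
D_c = (k_d/k_r) L₀ e^(−k_d t_c) = (0.276/1.15) × 28.7 × e^(−0.276×1.557) = 0.2400 × 28.7 × 0.6508 = 4.483 mg/L.
Minimum DO = C_s − D_c = 9.46 − 4.483 = 4.977 mg/L.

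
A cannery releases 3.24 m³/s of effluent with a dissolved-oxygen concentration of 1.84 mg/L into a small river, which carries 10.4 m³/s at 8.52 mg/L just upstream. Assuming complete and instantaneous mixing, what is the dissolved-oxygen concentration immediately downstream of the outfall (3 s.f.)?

6.93 mg/L

Flow-weighted mixing: C = (Q_r C_r + Q_w C_w)/(Q_r + Q_w)
= (10.4×8.52 + 3.24×1.84)/(10.4 + 3.24) = 94.57/13.64 = 6.933 mg/L.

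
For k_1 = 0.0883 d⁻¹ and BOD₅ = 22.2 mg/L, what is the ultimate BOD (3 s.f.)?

BOD₅ = L₀(1 − e^(−5k_1)) ⇒ L₀ = BOD₅ / (1 − e^(−5×0.0883))
= 22.2 / (1 − 0.6431) = 22.2 / 0.3569 = 62.20 mg/L.

L₀ ≈ 62.2 mg/L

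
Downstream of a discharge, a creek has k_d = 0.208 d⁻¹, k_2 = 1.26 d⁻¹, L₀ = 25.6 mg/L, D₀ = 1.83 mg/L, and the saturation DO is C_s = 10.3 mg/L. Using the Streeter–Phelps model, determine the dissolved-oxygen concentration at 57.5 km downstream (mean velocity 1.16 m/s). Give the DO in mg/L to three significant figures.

DO ≈ 7.38 mg/L

Travel time t = x/v = 57.5 km / (1.16 m/s) = 57500 m / 1.16 m/s = 49570 s = 0.5737 d.
k_d L₀/(k_2−k_d) = 0.208×25.6/(1.26−0.208) = 5.325/1.052 = 5.062 mg/L.
e^(−k_d t) = e^(−0.208×0.5737) = 0.8875; e^(−k_2 t) = e^(−1.26×0.5737) = 0.4854.
D = 5.062 × (0.8875 − 0.4854) + 1.83 × 0.4854 = 2.036 + 0.8882 = 2.924 mg/L.
DO = C_s − D = 10.3 − 2.924 = 7.376 mg/L.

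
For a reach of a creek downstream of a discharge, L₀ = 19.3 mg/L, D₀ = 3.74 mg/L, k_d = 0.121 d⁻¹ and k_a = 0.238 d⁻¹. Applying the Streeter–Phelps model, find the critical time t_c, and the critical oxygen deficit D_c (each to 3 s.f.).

With k_a/k_d = 1.967 and 1 − D₀(k_a−k_d)/(k_d L₀) = 0.8126,
t_c = ln(1.967 × 0.8126) / (0.238 − 0.121) = ln(1.598) / 0.1170 = 0.4690/0.1170 = 4.008 d.
L(t_c) = L₀ e^(−k_d t_c) = 19.3 × 0.6157 = 11.88 mg/L, and at the critical point k_a D_c = k_d L, so D_c = (0.121/0.238) × 11.88 = 6.041 mg/L.

t_c ≈ 4.01 d; D_c ≈ 6.04 mg/L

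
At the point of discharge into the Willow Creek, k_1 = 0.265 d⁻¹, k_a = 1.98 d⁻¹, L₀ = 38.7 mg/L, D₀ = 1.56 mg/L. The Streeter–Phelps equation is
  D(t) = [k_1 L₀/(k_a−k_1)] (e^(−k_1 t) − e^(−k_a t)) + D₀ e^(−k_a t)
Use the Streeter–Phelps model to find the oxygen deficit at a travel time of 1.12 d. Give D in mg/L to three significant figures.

D ≈ 3.96 mg/L

k_1 L₀/(k_a−k_1) = 0.265×38.7/(1.98−0.265) = 10.26/1.715 = 5.980 mg/L.
e^(−k_1 t) = e^(−0.265×1.120) = 0.7432; e^(−k_a t) = e^(−1.98×1.120) = 0.1089.
D = 5.980 × (0.7432 − 0.1089) + 1.56 × 0.1089 = 3.793 + 0.1698 = 3.963 mg/L.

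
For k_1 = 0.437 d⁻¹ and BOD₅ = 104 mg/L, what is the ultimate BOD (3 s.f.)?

L₀ ≈ 117 mg/L

BOD₅ = L₀(1 − e^(−5k_1)) ⇒ L₀ = BOD₅ / (1 − e^(−5×0.437))
= 104 / (1 − 0.1125) = 104 / 0.8875 = 117.2 mg/L.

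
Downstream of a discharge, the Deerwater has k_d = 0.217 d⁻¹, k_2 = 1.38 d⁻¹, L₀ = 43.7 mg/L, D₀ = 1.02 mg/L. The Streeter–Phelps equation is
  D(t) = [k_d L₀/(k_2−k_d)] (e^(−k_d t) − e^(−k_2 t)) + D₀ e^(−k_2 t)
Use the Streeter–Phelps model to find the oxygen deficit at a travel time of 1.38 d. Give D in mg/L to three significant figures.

k_d L₀/(k_2−k_d) = 0.217×43.7/(1.38−0.217) = 9.483/1.163 = 8.154 mg/L.
e^(−k_d t) = e^(−0.217×1.380) = 0.7412; e^(−k_2 t) = e^(−1.38×1.380) = 0.1489.
D = 8.154 × (0.7412 − 0.1489) + 1.02 × 0.1489 = 4.830 + 0.1519 = 4.981 mg/L.

D ≈ 4.98 mg/L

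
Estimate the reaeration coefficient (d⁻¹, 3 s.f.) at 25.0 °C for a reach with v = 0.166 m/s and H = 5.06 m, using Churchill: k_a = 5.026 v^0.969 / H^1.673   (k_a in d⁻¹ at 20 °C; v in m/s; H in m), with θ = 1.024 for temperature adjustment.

k_a(20) = 5.026 × 0.166^0.969 / 5.06^1.673 = 5.026 × 0.1755 / 15.07 = 0.05854 d⁻¹.
k_a(25.0) = 0.05854 × 1.024^(25.0−20) = 0.05854 × 1.126 = 0.06591 d⁻¹.

k_a ≈ 0.0659 d⁻¹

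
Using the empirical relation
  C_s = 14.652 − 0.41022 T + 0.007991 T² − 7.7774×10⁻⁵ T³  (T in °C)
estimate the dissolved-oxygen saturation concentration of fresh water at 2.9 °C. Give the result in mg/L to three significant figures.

C_s ≈ 13.5 mg/L

C_s = 14.652 − 0.41022×2.9 + 0.007991×2.9² − 7.7774×10⁻⁵×2.9³ = 13.53 mg/L.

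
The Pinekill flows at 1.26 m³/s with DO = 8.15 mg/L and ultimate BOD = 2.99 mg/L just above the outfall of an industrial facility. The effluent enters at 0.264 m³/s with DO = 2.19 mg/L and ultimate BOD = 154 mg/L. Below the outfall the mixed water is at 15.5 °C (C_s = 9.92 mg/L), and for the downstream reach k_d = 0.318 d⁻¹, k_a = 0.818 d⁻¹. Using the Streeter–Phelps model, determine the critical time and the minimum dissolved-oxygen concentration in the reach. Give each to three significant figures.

t_c ≈ 1.56 d; minimum DO ≈ 3.02 mg/L

Mixed DO = (1.26×8.15 + 0.264×2.19)/(1.26+0.264) = 10.85/1.524 = 7.118 mg/L.
Mixed L₀ = (1.26×2.99 + 0.264×154)/(1.524) = 44.42/1.524 = 29.15 mg/L.
Initial deficit D₀ = C_s − DO₀ = 9.92 − 7.118 = 2.802 mg/L.
t_c = (1/0.5000) ln[(0.818/0.318)(1 − 2.802×0.5000/(0.318×29.15))] = 2.000 × ln(2.183) = 1.562 d.
D_c = (0.318/0.818) × 29.15 × e^(−0.318×1.562) = 0.3888 × 29.15 × 0.6086 = 6.896 mg/L.
Minimum DO = 9.92 − 6.896 = 3.024 mg/L.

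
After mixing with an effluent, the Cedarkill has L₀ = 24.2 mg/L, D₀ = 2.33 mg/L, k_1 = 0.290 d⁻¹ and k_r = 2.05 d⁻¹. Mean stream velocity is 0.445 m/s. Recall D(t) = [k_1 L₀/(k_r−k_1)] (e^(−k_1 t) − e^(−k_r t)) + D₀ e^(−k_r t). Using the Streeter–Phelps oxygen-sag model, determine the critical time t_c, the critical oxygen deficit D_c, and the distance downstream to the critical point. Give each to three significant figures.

t_c ≈ 0.612 d; D_c ≈ 2.87 mg/L; x_c ≈ 23.5 km

At the critical point dD/dt = 0, so k_1 L₀ e^(−k_1 t) = k_r D. Substituting D(t) from the Streeter–Phelps equation and solving for t gives
t_c = ln[(k_r/k_1)(1 − D₀(k_r−k_1)/(k_1 L₀))] / (k_r−k_1).
Here k_r−k_1 = 1.760 d⁻¹ and 1 − D₀(k_r−k_1)/(k_1 L₀) = 1 − 2.33×1.760/(0.290×24.2) = 0.4157, so
t_c = ln(7.069 × 0.4157) / 1.760 = 1.078 / 1.760 = 0.6124 d.
L(t_c) = L₀ e^(−k_1 t_c) = 24.2 × 0.8373 = 20.26 mg/L, and at the critical point k_r D_c = k_1 L, so D_c = (0.290/2.05) × 20.26 = 2.866 mg/L.
x_c = v t_c = 0.445 m/s × 0.6124 d × 86400 s/d = 23550 m ≈ 23.5 km.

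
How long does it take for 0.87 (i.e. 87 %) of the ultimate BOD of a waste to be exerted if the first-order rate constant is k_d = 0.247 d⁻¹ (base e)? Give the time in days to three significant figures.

y/L₀ = 1 − e^(−k_d t) = 0.87 ⇒ e^(−k_d t) = 0.130
t = −ln(0.130) / 0.247 = 2.040 / 0.247 = 8.260 d.

t ≈ 8.26 d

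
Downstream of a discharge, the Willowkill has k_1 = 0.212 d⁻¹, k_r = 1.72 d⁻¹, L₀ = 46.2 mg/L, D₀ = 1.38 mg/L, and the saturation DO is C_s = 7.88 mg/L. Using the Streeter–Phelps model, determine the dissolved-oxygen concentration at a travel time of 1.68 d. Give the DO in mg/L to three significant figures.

DO ≈ 3.62 mg/L

k_1 L₀/(k_r−k_1) = 0.212×46.2/(1.72−0.212) = 9.794/1.508 = 6.495 mg/L.
e^(−k_1 t) = e^(−0.212×1.680) = 0.7004; e^(−k_r t) = e^(−1.72×1.680) = 0.05560.
D = 6.495 × (0.7004 − 0.05560) + 1.38 × 0.05560 = 4.188 + 0.07673 = 4.264 mg/L.
DO = C_s − D = 7.88 − 4.264 = 3.616 mg/L.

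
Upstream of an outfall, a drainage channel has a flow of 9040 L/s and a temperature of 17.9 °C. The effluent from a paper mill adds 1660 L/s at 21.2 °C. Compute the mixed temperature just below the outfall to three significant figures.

18.4 °C

Flow-weighted mixing: C = (Q_r C_r + Q_w C_w)/(Q_r + Q_w)
= (9040×17.9 + 1660×21.2)/(9040 + 1660) = 197000/10700 = 18.41 °C.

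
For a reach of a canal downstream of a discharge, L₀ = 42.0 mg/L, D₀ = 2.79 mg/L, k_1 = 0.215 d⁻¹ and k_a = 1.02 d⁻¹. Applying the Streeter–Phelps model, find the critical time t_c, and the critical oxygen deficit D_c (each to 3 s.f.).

t_c = [1/(k_a−k_1)] ln[(k_a/k_1)(1 − D₀(k_a−k_1)/(k_1 L₀))]
= [1/(1.02−0.215)] ln[(1.02/0.215)(1 − 2.79×0.8050/(0.215×42.0))]
= (1/0.8050) ln[4.744 × 0.7513] = 1.242 × ln(3.564) = 1.242 × 1.271 = 1.579 d.
D_c = (k_1/k_a) L₀ e^(−k_1 t_c) = (0.215/1.02) × 42.0 × e^(−0.215×1.579) = 0.2108 × 42.0 × 0.7122 = 6.305 mg/L.

t_c ≈ 1.58 d; D_c ≈ 6.30 mg/L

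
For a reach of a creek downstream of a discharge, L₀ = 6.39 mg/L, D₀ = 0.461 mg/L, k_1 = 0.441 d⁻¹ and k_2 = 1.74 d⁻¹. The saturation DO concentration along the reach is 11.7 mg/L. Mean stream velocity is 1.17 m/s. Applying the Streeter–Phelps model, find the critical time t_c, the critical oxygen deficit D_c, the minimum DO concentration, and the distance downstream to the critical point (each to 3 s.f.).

t_c ≈ 0.873 d; D_c ≈ 1.10 mg/L; min DO ≈ 10.6 mg/L; x_c ≈ 88.2 km

t_c = [1/(k_2−k_1)] ln[(k_2/k_1)(1 − D₀(k_2−k_1)/(k_1 L₀))]
= [1/(1.74−0.441)] ln[(1.74/0.441)(1 − 0.461×1.299/(0.441×6.39))]
= (1/1.299) ln[3.946 × 0.7875] = 0.7698 × ln(3.107) = 0.7698 × 1.134 = 0.8727 d.
D_c = (k_1/k_2) L₀ e^(−k_1 t_c) = (0.441/1.74) × 6.39 × e^(−0.441×0.8727) = 0.2534 × 6.39 × 0.6805 = 1.102 mg/L.
Minimum DO = C_s − D_c = 11.7 − 1.102 = 10.60 mg/L.
x_c = v t_c = 1.17 m/s × 0.8727 d × 86400 s/d = 88220 m ≈ 88.2 km.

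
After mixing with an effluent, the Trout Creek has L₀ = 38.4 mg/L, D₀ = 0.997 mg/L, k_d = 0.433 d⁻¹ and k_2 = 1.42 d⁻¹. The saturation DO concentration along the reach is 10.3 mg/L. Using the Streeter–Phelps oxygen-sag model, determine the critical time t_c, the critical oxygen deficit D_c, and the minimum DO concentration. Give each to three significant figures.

At the critical point dD/dt = 0, so k_d L₀ e^(−k_d t) = k_2 D. Substituting D(t) from the Streeter–Phelps equation and solving for t gives
t_c = ln[(k_2/k_d)(1 − D₀(k_2−k_d)/(k_d L₀))] / (k_2−k_d).
Here k_2−k_d = 0.9870 d⁻¹ and 1 − D₀(k_2−k_d)/(k_d L₀) = 1 − 0.997×0.9870/(0.433×38.4) = 0.9408, so
t_c = ln(3.279 × 0.9408) / 0.9870 = 1.127 / 0.9870 = 1.142 d.
D_c = (k_d/k_2) L₀ e^(−k_d t_c) = (0.433/1.42) × 38.4 × e^(−0.433×1.142) = 0.3049 × 38.4 × 0.6100 = 7.143 mg/L.
Minimum DO = C_s − D_c = 10.3 − 7.143 = 3.157 mg/L.

t_c ≈ 1.14 d; D_c ≈ 7.14 mg/L; min DO ≈ 3.16 mg/L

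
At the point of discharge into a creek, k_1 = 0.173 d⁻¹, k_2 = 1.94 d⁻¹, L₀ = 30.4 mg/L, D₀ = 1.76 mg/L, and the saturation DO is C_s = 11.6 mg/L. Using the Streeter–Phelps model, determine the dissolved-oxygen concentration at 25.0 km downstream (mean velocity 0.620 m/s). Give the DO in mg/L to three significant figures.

DO ≈ 9.35 mg/L

Travel time t = x/v = 25.0 km / (0.620 m/s) = 25000 m / 0.620 m/s = 40320 s = 0.4667 d.
k_1 L₀/(k_2−k_1) = 0.173×30.4/(1.94−0.173) = 5.259/1.767 = 2.976 mg/L.
e^(−k_1 t) = e^(−0.173×0.4667) = 0.9224; e^(−k_2 t) = e^(−1.94×0.4667) = 0.4044.
D = 2.976 × (0.9224 − 0.4044) + 1.76 × 0.4044 = 1.542 + 0.7117 = 2.254 mg/L.
DO = C_s − D = 11.6 − 2.254 = 9.346 mg/L.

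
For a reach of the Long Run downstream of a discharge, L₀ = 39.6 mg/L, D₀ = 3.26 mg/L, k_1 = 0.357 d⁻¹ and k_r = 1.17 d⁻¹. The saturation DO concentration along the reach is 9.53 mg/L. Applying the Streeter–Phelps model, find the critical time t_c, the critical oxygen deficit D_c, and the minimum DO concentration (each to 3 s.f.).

t_c ≈ 1.20 d; D_c ≈ 7.86 mg/L; min DO ≈ 1.67 mg/L

With k_r/k_1 = 3.277 and 1 − D₀(k_r−k_1)/(k_1 L₀) = 0.8125,
t_c = ln(3.277 × 0.8125) / (1.17 − 0.357) = ln(2.663) / 0.8130 = 0.9794/0.8130 = 1.205 d.
L(t_c) = L₀ e^(−k_1 t_c) = 39.6 × 0.6505 = 25.76 mg/L, and at the critical point k_r D_c = k_1 L, so D_c = (0.357/1.17) × 25.76 = 7.860 mg/L.
Minimum DO = C_s − D_c = 9.53 − 7.860 = 1.670 mg/L.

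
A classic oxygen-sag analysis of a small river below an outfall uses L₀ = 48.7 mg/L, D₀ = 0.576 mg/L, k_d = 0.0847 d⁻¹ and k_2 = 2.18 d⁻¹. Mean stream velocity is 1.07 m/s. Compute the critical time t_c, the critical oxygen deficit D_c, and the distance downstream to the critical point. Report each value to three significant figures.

t_c ≈ 1.38 d; D_c ≈ 1.68 mg/L; x_c ≈ 128 km

With k_2/k_d = 25.74 and 1 − D₀(k_2−k_d)/(k_d L₀) = 0.7074,
t_c = ln(25.74 × 0.7074) / (2.18 − 0.0847) = ln(18.21) / 2.095 = 2.902/2.095 = 1.385 d.
L(t_c) = L₀ e^(−k_d t_c) = 48.7 × 0.8893 = 43.31 mg/L, and at the critical point k_2 D_c = k_d L, so D_c = (0.0847/2.18) × 43.31 = 1.683 mg/L.
x_c = v t_c = 1.07 m/s × 1.385 d × 86400 s/d = 128000 m ≈ 128 km.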